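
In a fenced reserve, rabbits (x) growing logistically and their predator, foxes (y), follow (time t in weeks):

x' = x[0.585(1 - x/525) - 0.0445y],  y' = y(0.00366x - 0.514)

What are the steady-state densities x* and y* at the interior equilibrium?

x* ≈ 140, y* ≈ 9.63

From dy/dt = 0 with y > 0: 0.00366x* = 0.514, so x* = 140.
Substitute into dx/dt = 0: 0.585(1 - 140/525) = 0.0445y*.
The bracket is 0.733, giving y* = 0.429/0.0445 = 9.63.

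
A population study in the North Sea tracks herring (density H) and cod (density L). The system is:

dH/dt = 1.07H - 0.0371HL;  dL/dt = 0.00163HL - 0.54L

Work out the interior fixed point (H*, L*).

Set dL/dt = 0 with L > 0: 0.00163H - 0.54 = 0, so H* = 0.54/0.00163 = 331.
Set dH/dt = 0 with H > 0: 1.07 - 0.0371L = 0, so L* = 1.07/0.0371 = 28.8.

H* ≈ 331, L* ≈ 28.8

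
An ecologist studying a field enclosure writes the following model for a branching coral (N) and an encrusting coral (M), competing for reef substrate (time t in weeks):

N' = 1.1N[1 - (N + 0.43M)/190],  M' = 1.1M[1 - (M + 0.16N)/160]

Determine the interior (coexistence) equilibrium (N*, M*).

N* ≈ 130, M* ≈ 139

Setting both brackets to zero gives the nullclines N + 0.43M = 190 and 0.16N + M = 160.
Substituting M = 160 - 0.16N into the first: N(1 - 0.43·0.16) = 190 - 0.43·160.
So N* = 121/0.931 = 130, and then M* = 160 - 0.16·130 = 139.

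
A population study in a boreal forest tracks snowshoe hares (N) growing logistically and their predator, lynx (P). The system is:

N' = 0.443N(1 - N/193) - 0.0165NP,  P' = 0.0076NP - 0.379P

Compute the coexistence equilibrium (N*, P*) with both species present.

N* ≈ 49.9, P* ≈ 19.9

From dP/dt = 0 with P > 0: 0.0076N* = 0.379, so N* = 49.9.
Substitute into dN/dt = 0: 0.443(1 - 49.9/193) = 0.0165P*.
The bracket is 0.742, giving P* = 0.329/0.0165 = 19.9.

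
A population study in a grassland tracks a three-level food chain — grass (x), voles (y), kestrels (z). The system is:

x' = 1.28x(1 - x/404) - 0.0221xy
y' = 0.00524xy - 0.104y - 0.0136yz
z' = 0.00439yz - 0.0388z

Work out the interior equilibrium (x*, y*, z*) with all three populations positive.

From dz/dt = 0: 0.00439y* = 0.0388, so y* = 8.84.
From dx/dt = 0: 1.28(1 - x*/404) = 0.0221·8.84, giving x* = 404·(1 - 0.153) = 342.
From dy/dt = 0: 0.00524·342 - 0.104 = 0.0136z*, so z* = 1.69/0.0136 = 124.

x* ≈ 342, y* ≈ 8.84, z* ≈ 124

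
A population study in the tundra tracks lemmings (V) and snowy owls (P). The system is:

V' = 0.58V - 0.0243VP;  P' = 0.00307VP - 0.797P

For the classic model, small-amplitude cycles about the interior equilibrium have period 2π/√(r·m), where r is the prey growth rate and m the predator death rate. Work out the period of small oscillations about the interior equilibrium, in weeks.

Here r = 0.58 and m = 0.797, so r·m = 0.462.
ω = √0.462 = 0.68 per week, hence T = 2π/ω ≈ 9.24 weeks.

T ≈ 9.24 weeks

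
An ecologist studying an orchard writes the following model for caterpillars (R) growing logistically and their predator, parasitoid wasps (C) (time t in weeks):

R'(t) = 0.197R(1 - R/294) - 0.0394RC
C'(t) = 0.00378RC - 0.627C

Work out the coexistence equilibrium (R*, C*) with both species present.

From dC/dt = 0 with C > 0: 0.00378R* = 0.627, so R* = 166.
Substitute into dR/dt = 0: 0.197(1 - 166/294) = 0.0394C*.
The bracket is 0.436, giving C* = 0.0859/0.0394 = 2.18.

R* ≈ 166, C* ≈ 2.18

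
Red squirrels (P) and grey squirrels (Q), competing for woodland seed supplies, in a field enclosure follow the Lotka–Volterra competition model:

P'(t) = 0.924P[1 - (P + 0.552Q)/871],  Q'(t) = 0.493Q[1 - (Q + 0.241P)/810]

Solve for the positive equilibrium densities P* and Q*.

P* ≈ 489, Q* ≈ 692

Setting both brackets to zero gives the nullclines P + 0.552Q = 871 and 0.241P + Q = 810.
Substituting Q = 810 - 0.241P into the first: P(1 - 0.552·0.241) = 871 - 0.552·810.
So P* = 424/0.867 = 489, and then Q* = 810 - 0.241·489 = 692.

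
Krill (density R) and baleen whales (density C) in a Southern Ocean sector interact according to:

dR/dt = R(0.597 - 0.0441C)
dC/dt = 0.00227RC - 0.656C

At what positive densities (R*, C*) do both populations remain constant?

Set dC/dt = 0 with C > 0: 0.00227R - 0.656 = 0, so R* = 0.656/0.00227 = 289.
Set dR/dt = 0 with R > 0: 0.597 - 0.0441C = 0, so C* = 0.597/0.0441 = 13.5.

R* ≈ 289, C* ≈ 13.5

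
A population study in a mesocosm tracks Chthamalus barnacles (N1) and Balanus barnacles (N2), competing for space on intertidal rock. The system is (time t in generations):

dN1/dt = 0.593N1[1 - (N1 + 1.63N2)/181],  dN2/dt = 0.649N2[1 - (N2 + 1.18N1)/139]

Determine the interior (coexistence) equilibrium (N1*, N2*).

N1* ≈ 49.4, N2* ≈ 80.8

Setting both brackets to zero gives the nullclines N1 + 1.63N2 = 181 and 1.18N1 + N2 = 139.
Substituting N2 = 139 - 1.18N1 into the first: N1(1 - 1.63·1.18) = 181 - 1.63·139.
So N1* = -45.6/-0.923 = 49.4, and then N2* = 139 - 1.18·49.4 = 80.8.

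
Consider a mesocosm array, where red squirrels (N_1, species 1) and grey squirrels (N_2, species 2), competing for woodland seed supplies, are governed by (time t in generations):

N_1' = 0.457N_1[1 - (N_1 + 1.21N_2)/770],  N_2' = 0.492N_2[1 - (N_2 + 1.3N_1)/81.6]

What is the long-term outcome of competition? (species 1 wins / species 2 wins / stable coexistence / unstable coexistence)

species 1 excludes species 2

Compare the nullcline intercepts: K1/α12 = 770/1.21 = 636 > K2 = 81.6; K2/α21 = 81.6/1.3 = 62.8 < K1 = 770.
Since the inequalities point opposite ways, species 1 can invade but species 2 cannot.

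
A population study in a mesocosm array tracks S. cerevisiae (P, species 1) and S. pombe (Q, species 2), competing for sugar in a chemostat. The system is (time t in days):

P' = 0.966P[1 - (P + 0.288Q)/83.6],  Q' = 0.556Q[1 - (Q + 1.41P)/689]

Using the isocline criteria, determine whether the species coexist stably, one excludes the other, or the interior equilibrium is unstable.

species 2 excludes species 1

Compare the nullcline intercepts: K1/α12 = 83.6/0.288 = 290 < K2 = 689; K2/α21 = 689/1.41 = 489 > K1 = 83.6.
Since the inequalities point opposite ways, species 2 can invade but species 1 cannot.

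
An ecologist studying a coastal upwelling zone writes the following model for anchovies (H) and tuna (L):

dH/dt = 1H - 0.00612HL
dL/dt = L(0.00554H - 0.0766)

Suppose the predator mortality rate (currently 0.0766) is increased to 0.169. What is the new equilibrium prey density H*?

H* ≈ 30.5

At the interior fixed point, setting dL/dt = 0 with L > 0 fixes H* = (predator death rate)/(HL coefficient) — independent of the other coefficients.
With the change, H* = 0.169/0.00554 = 30.5; it rises from 13.8.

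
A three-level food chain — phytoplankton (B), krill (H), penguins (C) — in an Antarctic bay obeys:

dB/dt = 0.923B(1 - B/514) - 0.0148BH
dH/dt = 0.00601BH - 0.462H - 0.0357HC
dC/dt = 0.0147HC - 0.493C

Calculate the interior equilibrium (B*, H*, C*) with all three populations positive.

From dC/dt = 0: 0.0147H* = 0.493, so H* = 33.5.
From dB/dt = 0: 0.923(1 - B*/514) = 0.0148·33.5, giving B* = 514·(1 - 0.538) = 238.
From dH/dt = 0: 0.00601·238 - 0.462 = 0.0357C*, so C* = 0.966/0.0357 = 27.1.

B* ≈ 238, H* ≈ 33.5, C* ≈ 27.1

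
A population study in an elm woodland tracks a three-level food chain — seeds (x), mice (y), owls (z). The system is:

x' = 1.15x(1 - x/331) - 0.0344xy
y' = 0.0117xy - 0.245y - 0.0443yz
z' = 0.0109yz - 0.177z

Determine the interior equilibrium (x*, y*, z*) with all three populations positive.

x* ≈ 170, y* ≈ 16.2, z* ≈ 39.4

From dz/dt = 0: 0.0109y* = 0.177, so y* = 16.2.
From dx/dt = 0: 1.15(1 - x*/331) = 0.0344·16.2, giving x* = 331·(1 - 0.486) = 170.
From dy/dt = 0: 0.0117·170 - 0.245 = 0.0443z*, so z* = 1.75/0.0443 = 39.4.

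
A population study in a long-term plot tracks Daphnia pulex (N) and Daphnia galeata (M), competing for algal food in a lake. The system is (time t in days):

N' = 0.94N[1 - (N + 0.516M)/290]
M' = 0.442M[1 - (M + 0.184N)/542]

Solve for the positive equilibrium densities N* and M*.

N* ≈ 11.4, M* ≈ 540

Setting both brackets to zero gives the nullclines N + 0.516M = 290 and 0.184N + M = 542.
Substituting M = 542 - 0.184N into the first: N(1 - 0.516·0.184) = 290 - 0.516·542.
So N* = 10.3/0.905 = 11.4, and then M* = 542 - 0.184·11.4 = 540.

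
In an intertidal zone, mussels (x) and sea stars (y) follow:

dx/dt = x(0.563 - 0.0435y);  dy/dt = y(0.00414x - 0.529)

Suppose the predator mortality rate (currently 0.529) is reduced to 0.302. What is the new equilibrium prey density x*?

x* ≈ 72.9

At the interior fixed point, setting dy/dt = 0 with y > 0 fixes x* = (predator death rate)/(xy coefficient) — independent of the other coefficients.
With the change, x* = 0.302/0.00414 = 72.9; it falls from 128.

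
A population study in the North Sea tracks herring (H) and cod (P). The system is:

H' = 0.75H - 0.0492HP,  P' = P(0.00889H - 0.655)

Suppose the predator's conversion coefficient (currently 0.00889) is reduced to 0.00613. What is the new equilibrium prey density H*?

H* ≈ 107

At the interior fixed point, setting dP/dt = 0 with P > 0 fixes H* = (predator death rate)/(HP coefficient) — independent of the other coefficients.
With the change, H* = 0.655/0.00613 = 107; it rises from 73.7.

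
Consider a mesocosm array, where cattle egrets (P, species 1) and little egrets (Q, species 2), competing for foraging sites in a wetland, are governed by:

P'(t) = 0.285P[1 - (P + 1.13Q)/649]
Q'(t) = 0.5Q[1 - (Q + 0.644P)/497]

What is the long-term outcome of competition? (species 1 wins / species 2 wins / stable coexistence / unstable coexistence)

stable coexistence

Compare the nullcline intercepts: K1/α12 = 649/1.13 = 574 > K2 = 497; K2/α21 = 497/0.644 = 772 > K1 = 649.
Since both inequalities hold, each species can invade when rare, so the interior equilibrium is stable.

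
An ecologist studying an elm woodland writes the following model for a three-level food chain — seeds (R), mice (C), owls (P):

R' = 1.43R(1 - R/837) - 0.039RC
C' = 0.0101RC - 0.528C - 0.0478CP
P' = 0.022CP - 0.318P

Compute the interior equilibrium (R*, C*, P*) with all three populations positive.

From dP/dt = 0: 0.022C* = 0.318, so C* = 14.5.
From dR/dt = 0: 1.43(1 - R*/837) = 0.039·14.5, giving R* = 837·(1 - 0.394) = 507.
From dC/dt = 0: 0.0101·507 - 0.528 = 0.0478P*, so P* = 4.59/0.0478 = 96.1.

R* ≈ 507, C* ≈ 14.5, P* ≈ 96.1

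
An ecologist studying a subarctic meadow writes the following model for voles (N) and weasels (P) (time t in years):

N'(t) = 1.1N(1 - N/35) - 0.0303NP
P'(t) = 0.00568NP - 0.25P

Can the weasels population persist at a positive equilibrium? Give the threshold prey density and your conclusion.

Threshold N = 44; K < 44, so no, the predator goes extinct.

The predator equation gives dP/dt > 0 only when N > 0.25/0.00568 = 44.
Without the predator, N → K = 35. Since 35 < 44, the predator cannot invade.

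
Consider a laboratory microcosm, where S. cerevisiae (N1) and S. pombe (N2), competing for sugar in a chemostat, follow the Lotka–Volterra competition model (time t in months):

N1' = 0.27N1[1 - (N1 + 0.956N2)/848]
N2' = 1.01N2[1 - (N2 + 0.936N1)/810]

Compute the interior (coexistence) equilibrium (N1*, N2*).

N1* ≈ 700, N2* ≈ 155

Setting both brackets to zero gives the nullclines N1 + 0.956N2 = 848 and 0.936N1 + N2 = 810.
Substituting N2 = 810 - 0.936N1 into the first: N1(1 - 0.956·0.936) = 848 - 0.956·810.
So N1* = 73.6/0.105 = 700, and then N2* = 810 - 0.936·700 = 155.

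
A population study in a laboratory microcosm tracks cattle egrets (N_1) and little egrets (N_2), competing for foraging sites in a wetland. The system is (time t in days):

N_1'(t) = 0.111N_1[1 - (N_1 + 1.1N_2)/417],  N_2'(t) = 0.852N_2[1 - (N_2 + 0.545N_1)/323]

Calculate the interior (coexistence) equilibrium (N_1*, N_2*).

N_1* ≈ 154, N_2* ≈ 239

Setting both brackets to zero gives the nullclines N_1 + 1.1N_2 = 417 and 0.545N_1 + N_2 = 323.
Substituting N_2 = 323 - 0.545N_1 into the first: N_1(1 - 1.1·0.545) = 417 - 1.1·323.
So N_1* = 61.7/0.4 = 154, and then N_2* = 323 - 0.545·154 = 239.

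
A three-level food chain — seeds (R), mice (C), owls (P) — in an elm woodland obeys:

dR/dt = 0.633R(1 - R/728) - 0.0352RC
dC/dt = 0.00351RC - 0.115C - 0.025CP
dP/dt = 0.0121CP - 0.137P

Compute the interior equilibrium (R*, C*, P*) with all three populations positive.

R* ≈ 270, C* ≈ 11.3, P* ≈ 33.3

From dP/dt = 0: 0.0121C* = 0.137, so C* = 11.3.
From dR/dt = 0: 0.633(1 - R*/728) = 0.0352·11.3, giving R* = 728·(1 - 0.63) = 270.
From dC/dt = 0: 0.00351·270 - 0.115 = 0.025P*, so P* = 0.831/0.025 = 33.3.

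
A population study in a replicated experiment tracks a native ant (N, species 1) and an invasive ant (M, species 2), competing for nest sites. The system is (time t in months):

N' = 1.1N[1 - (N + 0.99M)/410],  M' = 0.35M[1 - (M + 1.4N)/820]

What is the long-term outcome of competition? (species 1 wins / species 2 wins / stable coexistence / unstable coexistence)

species 2 excludes species 1

Compare the nullcline intercepts: K1/α12 = 410/0.99 = 414 < K2 = 820; K2/α21 = 820/1.4 = 586 > K1 = 410.
Since the inequalities point opposite ways, species 2 can invade but species 1 cannot.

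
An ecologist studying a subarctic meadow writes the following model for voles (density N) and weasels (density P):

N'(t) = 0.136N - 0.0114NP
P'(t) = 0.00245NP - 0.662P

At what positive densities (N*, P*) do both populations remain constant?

Set dP/dt = 0 with P > 0: 0.00245N - 0.662 = 0, so N* = 0.662/0.00245 = 270.
Set dN/dt = 0 with N > 0: 0.136 - 0.0114P = 0, so P* = 0.136/0.0114 = 11.9.

N* ≈ 270, P* ≈ 11.9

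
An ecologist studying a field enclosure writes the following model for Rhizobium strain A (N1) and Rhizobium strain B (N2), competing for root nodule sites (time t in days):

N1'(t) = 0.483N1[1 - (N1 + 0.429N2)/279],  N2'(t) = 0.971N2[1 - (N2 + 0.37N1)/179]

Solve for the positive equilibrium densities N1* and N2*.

Setting both brackets to zero gives the nullclines N1 + 0.429N2 = 279 and 0.37N1 + N2 = 179.
Substituting N2 = 179 - 0.37N1 into the first: N1(1 - 0.429·0.37) = 279 - 0.429·179.
So N1* = 202/0.841 = 240, and then N2* = 179 - 0.37·240 = 90.1.

N1* ≈ 240, N2* ≈ 90.1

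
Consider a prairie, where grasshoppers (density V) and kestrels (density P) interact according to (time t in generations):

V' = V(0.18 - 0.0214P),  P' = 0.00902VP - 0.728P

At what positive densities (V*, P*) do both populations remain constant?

V* ≈ 80.7, P* ≈ 8.41

Set dP/dt = 0 with P > 0: 0.00902V - 0.728 = 0, so V* = 0.728/0.00902 = 80.7.
Set dV/dt = 0 with V > 0: 0.18 - 0.0214P = 0, so P* = 0.18/0.0214 = 8.41.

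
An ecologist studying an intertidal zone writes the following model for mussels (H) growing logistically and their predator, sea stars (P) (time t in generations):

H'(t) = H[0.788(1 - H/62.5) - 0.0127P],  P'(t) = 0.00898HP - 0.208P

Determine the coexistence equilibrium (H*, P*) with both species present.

From dP/dt = 0 with P > 0: 0.00898H* = 0.208, so H* = 23.2.
Substitute into dH/dt = 0: 0.788(1 - 23.2/62.5) = 0.0127P*.
The bracket is 0.629, giving P* = 0.496/0.0127 = 39.1.

H* ≈ 23.2, P* ≈ 39.1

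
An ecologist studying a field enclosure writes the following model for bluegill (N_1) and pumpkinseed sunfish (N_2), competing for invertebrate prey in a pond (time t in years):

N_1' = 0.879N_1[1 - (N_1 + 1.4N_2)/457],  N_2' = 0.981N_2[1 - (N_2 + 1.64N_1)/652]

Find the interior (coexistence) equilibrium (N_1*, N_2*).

N_1* ≈ 352, N_2* ≈ 75.2

Setting both brackets to zero gives the nullclines N_1 + 1.4N_2 = 457 and 1.64N_1 + N_2 = 652.
Substituting N_2 = 652 - 1.64N_1 into the first: N_1(1 - 1.4·1.64) = 457 - 1.4·652.
So N_1* = -456/-1.3 = 352, and then N_2* = 652 - 1.64·352 = 75.2.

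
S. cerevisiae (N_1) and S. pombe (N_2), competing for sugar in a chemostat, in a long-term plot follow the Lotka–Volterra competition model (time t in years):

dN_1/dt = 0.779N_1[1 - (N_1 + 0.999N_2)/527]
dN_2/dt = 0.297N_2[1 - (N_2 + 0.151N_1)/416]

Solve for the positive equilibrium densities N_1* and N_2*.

Setting both brackets to zero gives the nullclines N_1 + 0.999N_2 = 527 and 0.151N_1 + N_2 = 416.
Substituting N_2 = 416 - 0.151N_1 into the first: N_1(1 - 0.999·0.151) = 527 - 0.999·416.
So N_1* = 111/0.849 = 131, and then N_2* = 416 - 0.151·131 = 396.

N_1* ≈ 131, N_2* ≈ 396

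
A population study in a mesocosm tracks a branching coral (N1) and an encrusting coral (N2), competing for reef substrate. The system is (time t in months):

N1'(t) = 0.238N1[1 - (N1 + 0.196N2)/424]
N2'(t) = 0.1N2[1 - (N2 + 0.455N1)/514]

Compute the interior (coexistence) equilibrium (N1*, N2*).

N1* ≈ 355, N2* ≈ 353

Setting both brackets to zero gives the nullclines N1 + 0.196N2 = 424 and 0.455N1 + N2 = 514.
Substituting N2 = 514 - 0.455N1 into the first: N1(1 - 0.196·0.455) = 424 - 0.196·514.
So N1* = 323/0.911 = 355, and then N2* = 514 - 0.455·355 = 353.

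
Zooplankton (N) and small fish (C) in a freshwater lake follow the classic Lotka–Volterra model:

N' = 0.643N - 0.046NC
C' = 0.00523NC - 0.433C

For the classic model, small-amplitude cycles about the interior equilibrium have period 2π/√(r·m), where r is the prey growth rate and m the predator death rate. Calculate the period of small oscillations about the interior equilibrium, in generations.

Here r = 0.643 and m = 0.433, so r·m = 0.278.
ω = √0.278 = 0.528 per generation, hence T = 2π/ω ≈ 11.9 generations.

T ≈ 11.9 generations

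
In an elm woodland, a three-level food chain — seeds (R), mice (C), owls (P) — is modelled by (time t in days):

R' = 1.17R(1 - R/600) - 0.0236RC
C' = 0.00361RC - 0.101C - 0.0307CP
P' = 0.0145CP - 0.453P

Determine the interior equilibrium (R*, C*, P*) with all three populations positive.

From dP/dt = 0: 0.0145C* = 0.453, so C* = 31.2.
From dR/dt = 0: 1.17(1 - R*/600) = 0.0236·31.2, giving R* = 600·(1 - 0.63) = 222.
From dC/dt = 0: 0.00361·222 - 0.101 = 0.0307P*, so P* = 0.7/0.0307 = 22.8.

R* ≈ 222, C* ≈ 31.2, P* ≈ 22.8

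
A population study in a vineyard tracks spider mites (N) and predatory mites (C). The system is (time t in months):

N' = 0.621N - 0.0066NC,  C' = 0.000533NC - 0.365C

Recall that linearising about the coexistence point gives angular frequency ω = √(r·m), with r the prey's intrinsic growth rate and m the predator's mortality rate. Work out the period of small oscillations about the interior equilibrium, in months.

T ≈ 13.2 months

Here r = 0.621 and m = 0.365, so r·m = 0.227.
ω = √0.227 = 0.476 per month, hence T = 2π/ω ≈ 13.2 months.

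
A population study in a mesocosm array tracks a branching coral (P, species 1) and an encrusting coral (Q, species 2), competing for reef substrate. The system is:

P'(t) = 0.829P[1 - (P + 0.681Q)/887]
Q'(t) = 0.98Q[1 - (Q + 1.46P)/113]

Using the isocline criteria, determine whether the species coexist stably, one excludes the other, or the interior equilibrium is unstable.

species 1 excludes species 2

Compare the nullcline intercepts: K1/α12 = 887/0.681 = 1300 > K2 = 113; K2/α21 = 113/1.46 = 77.4 < K1 = 887.
Since the inequalities point opposite ways, species 1 can invade but species 2 cannot.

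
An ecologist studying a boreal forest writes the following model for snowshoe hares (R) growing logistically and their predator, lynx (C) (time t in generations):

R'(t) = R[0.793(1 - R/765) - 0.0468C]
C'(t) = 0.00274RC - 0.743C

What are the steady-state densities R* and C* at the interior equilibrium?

From dC/dt = 0 with C > 0: 0.00274R* = 0.743, so R* = 271.
Substitute into dR/dt = 0: 0.793(1 - 271/765) = 0.0468C*.
The bracket is 0.646, giving C* = 0.512/0.0468 = 10.9.

R* ≈ 271, C* ≈ 10.9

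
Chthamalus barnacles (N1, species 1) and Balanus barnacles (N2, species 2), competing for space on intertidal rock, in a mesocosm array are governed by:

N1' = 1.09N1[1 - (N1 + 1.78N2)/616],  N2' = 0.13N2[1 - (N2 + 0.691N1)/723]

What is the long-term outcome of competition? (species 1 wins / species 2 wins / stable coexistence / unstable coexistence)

species 2 excludes species 1

Compare the nullcline intercepts: K1/α12 = 616/1.78 = 346 < K2 = 723; K2/α21 = 723/0.691 = 1050 > K1 = 616.
Since the inequalities point opposite ways, species 2 can invade but species 1 cannot.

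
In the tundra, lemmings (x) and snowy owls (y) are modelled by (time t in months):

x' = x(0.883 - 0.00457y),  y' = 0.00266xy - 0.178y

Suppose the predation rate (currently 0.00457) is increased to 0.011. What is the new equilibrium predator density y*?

y* ≈ 80.3

At the interior fixed point, setting dx/dt = 0 with x > 0 fixes y* = (prey growth rate)/(xy coefficient) — independent of the other coefficients.
With the change, y* = 0.883/0.011 = 80.3; it falls from 193.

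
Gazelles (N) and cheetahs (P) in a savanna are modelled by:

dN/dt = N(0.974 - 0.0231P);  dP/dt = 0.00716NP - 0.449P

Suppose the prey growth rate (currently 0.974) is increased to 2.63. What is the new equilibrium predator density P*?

At the interior fixed point, setting dN/dt = 0 with N > 0 fixes P* = (prey growth rate)/(NP coefficient) — independent of the other coefficients.
With the change, P* = 2.63/0.0231 = 114; it rises from 42.2.

P* ≈ 114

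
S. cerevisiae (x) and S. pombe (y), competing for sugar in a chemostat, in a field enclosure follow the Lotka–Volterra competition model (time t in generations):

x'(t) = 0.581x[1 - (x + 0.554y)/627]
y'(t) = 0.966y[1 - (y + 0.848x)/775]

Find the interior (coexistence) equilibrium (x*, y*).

x* ≈ 373, y* ≈ 459

Setting both brackets to zero gives the nullclines x + 0.554y = 627 and 0.848x + y = 775.
Substituting y = 775 - 0.848x into the first: x(1 - 0.554·0.848) = 627 - 0.554·775.
So x* = 198/0.53 = 373, and then y* = 775 - 0.848·373 = 459.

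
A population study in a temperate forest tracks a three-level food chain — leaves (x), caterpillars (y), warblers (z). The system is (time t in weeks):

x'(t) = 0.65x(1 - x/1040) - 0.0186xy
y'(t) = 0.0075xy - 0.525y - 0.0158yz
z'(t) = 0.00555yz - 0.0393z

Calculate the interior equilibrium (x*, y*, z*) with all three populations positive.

x* ≈ 829, y* ≈ 7.08, z* ≈ 360

From dz/dt = 0: 0.00555y* = 0.0393, so y* = 7.08.
From dx/dt = 0: 0.65(1 - x*/1040) = 0.0186·7.08, giving x* = 1040·(1 - 0.203) = 829.
From dy/dt = 0: 0.0075·829 - 0.525 = 0.0158z*, so z* = 5.69/0.0158 = 360.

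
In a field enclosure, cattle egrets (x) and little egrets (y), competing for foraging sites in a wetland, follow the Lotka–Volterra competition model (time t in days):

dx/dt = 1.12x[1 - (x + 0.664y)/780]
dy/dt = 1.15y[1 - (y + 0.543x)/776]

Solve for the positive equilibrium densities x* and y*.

Setting both brackets to zero gives the nullclines x + 0.664y = 780 and 0.543x + y = 776.
Substituting y = 776 - 0.543x into the first: x(1 - 0.664·0.543) = 780 - 0.664·776.
So x* = 265/0.639 = 414, and then y* = 776 - 0.543·414 = 551.

x* ≈ 414, y* ≈ 551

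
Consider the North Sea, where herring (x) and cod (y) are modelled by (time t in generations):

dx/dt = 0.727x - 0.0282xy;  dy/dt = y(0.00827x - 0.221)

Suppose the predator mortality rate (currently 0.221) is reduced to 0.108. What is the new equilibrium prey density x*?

x* ≈ 13.1

At the interior fixed point, setting dy/dt = 0 with y > 0 fixes x* = (predator death rate)/(xy coefficient) — independent of the other coefficients.
With the change, x* = 0.108/0.00827 = 13.1; it falls from 26.7.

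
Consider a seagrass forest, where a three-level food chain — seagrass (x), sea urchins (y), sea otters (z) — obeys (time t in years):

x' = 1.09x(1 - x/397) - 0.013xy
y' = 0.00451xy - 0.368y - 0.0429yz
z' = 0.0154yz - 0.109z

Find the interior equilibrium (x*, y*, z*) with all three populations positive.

From dz/dt = 0: 0.0154y* = 0.109, so y* = 7.08.
From dx/dt = 0: 1.09(1 - x*/397) = 0.013·7.08, giving x* = 397·(1 - 0.0844) = 363.
From dy/dt = 0: 0.00451·363 - 0.368 = 0.0429z*, so z* = 1.27/0.0429 = 29.6.

x* ≈ 363, y* ≈ 7.08, z* ≈ 29.6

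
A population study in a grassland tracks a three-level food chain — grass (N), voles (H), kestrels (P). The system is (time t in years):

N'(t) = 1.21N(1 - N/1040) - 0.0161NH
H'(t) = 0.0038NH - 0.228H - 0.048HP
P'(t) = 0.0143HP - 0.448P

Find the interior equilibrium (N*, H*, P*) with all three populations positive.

N* ≈ 606, H* ≈ 31.3, P* ≈ 43.3

From dP/dt = 0: 0.0143H* = 0.448, so H* = 31.3.
From dN/dt = 0: 1.21(1 - N*/1040) = 0.0161·31.3, giving N* = 1040·(1 - 0.417) = 606.
From dH/dt = 0: 0.0038·606 - 0.228 = 0.048P*, so P* = 2.08/0.048 = 43.3.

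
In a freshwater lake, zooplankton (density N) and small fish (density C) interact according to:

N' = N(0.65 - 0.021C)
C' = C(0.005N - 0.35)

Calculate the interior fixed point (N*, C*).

N* ≈ 70, C* ≈ 31

Set dC/dt = 0 with C > 0: 0.005N - 0.35 = 0, so N* = 0.35/0.005 = 70.
Set dN/dt = 0 with N > 0: 0.65 - 0.021C = 0, so C* = 0.65/0.021 = 31.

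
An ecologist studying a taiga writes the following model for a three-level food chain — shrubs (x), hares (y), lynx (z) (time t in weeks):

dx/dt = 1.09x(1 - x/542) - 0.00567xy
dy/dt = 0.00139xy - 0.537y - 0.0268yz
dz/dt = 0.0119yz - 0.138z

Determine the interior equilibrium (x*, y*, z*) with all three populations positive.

x* ≈ 509, y* ≈ 11.6, z* ≈ 6.38

From dz/dt = 0: 0.0119y* = 0.138, so y* = 11.6.
From dx/dt = 0: 1.09(1 - x*/542) = 0.00567·11.6, giving x* = 542·(1 - 0.0603) = 509.
From dy/dt = 0: 0.00139·509 - 0.537 = 0.0268z*, so z* = 0.171/0.0268 = 6.38.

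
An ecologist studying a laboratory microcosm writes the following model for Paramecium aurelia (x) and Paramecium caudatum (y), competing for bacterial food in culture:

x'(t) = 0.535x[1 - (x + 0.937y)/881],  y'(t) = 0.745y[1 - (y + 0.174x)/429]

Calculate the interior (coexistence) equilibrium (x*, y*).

Setting both brackets to zero gives the nullclines x + 0.937y = 881 and 0.174x + y = 429.
Substituting y = 429 - 0.174x into the first: x(1 - 0.937·0.174) = 881 - 0.937·429.
So x* = 479/0.837 = 572, and then y* = 429 - 0.174·572 = 329.

x* ≈ 572, y* ≈ 329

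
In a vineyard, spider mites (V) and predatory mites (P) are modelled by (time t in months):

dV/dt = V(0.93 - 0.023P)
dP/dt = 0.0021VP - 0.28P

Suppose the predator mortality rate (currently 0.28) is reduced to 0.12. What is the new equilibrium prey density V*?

V* ≈ 57.1

At the interior fixed point, setting dP/dt = 0 with P > 0 fixes V* = (predator death rate)/(VP coefficient) — independent of the other coefficients.
With the change, V* = 0.12/0.0021 = 57.1; it falls from 133.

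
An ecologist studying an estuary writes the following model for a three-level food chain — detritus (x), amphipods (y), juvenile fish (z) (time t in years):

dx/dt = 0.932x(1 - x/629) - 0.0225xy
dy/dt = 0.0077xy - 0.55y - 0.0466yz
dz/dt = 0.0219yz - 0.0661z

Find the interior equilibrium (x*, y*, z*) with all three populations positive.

x* ≈ 583, y* ≈ 3.02, z* ≈ 84.6

From dz/dt = 0: 0.0219y* = 0.0661, so y* = 3.02.
From dx/dt = 0: 0.932(1 - x*/629) = 0.0225·3.02, giving x* = 629·(1 - 0.0729) = 583.
From dy/dt = 0: 0.0077·583 - 0.55 = 0.0466z*, so z* = 3.94/0.0466 = 84.6.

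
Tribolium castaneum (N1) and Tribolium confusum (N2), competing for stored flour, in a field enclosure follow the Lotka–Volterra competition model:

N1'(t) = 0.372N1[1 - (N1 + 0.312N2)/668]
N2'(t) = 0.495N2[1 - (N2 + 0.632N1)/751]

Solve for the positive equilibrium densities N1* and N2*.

N1* ≈ 540, N2* ≈ 410

Setting both brackets to zero gives the nullclines N1 + 0.312N2 = 668 and 0.632N1 + N2 = 751.
Substituting N2 = 751 - 0.632N1 into the first: N1(1 - 0.312·0.632) = 668 - 0.312·751.
So N1* = 434/0.803 = 540, and then N2* = 751 - 0.632·540 = 410.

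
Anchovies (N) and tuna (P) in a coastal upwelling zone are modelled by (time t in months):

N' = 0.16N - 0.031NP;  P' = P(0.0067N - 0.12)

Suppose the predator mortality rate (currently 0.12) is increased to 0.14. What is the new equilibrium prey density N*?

N* ≈ 20.9

At the interior fixed point, setting dP/dt = 0 with P > 0 fixes N* = (predator death rate)/(NP coefficient) — independent of the other coefficients.
With the change, N* = 0.14/0.0067 = 20.9; it rises from 17.9.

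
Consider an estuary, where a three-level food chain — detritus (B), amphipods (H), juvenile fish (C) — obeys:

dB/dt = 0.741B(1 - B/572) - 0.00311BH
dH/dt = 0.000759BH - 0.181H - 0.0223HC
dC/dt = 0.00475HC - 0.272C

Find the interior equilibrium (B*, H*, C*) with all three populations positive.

From dC/dt = 0: 0.00475H* = 0.272, so H* = 57.3.
From dB/dt = 0: 0.741(1 - B*/572) = 0.00311·57.3, giving B* = 572·(1 - 0.24) = 435.
From dH/dt = 0: 0.000759·435 - 0.181 = 0.0223C*, so C* = 0.149/0.0223 = 6.67.

B* ≈ 435, H* ≈ 57.3, C* ≈ 6.67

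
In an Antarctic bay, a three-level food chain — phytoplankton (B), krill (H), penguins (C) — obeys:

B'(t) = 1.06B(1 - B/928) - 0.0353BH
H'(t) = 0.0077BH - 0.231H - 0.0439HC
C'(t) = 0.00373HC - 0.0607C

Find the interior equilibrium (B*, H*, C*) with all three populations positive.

B* ≈ 425, H* ≈ 16.3, C* ≈ 69.3

From dC/dt = 0: 0.00373H* = 0.0607, so H* = 16.3.
From dB/dt = 0: 1.06(1 - B*/928) = 0.0353·16.3, giving B* = 928·(1 - 0.542) = 425.
From dH/dt = 0: 0.0077·425 - 0.231 = 0.0439C*, so C* = 3.04/0.0439 = 69.3.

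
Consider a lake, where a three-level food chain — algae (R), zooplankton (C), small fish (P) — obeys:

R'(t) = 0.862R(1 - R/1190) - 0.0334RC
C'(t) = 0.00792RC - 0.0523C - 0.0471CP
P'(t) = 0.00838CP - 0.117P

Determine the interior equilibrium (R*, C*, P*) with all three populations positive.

From dP/dt = 0: 0.00838C* = 0.117, so C* = 14.
From dR/dt = 0: 0.862(1 - R*/1190) = 0.0334·14, giving R* = 1190·(1 - 0.541) = 546.
From dC/dt = 0: 0.00792·546 - 0.0523 = 0.0471P*, so P* = 4.27/0.0471 = 90.7.

R* ≈ 546, C* ≈ 14, P* ≈ 90.7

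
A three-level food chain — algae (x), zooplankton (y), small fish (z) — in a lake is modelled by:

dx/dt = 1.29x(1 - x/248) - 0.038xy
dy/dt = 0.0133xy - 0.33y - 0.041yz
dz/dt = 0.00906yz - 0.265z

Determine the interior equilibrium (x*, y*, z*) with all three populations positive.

x* ≈ 34.3, y* ≈ 29.2, z* ≈ 3.08

From dz/dt = 0: 0.00906y* = 0.265, so y* = 29.2.
From dx/dt = 0: 1.29(1 - x*/248) = 0.038·29.2, giving x* = 248·(1 - 0.862) = 34.3.
From dy/dt = 0: 0.0133·34.3 - 0.33 = 0.041z*, so z* = 0.126/0.041 = 3.08.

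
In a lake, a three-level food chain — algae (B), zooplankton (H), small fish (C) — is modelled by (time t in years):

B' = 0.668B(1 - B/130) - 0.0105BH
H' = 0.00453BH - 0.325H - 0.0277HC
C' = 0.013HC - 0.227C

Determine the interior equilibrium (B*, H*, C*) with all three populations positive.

From dC/dt = 0: 0.013H* = 0.227, so H* = 17.5.
From dB/dt = 0: 0.668(1 - B*/130) = 0.0105·17.5, giving B* = 130·(1 - 0.274) = 94.3.
From dH/dt = 0: 0.00453·94.3 - 0.325 = 0.0277C*, so C* = 0.102/0.0277 = 3.69.

B* ≈ 94.3, H* ≈ 17.5, C* ≈ 3.69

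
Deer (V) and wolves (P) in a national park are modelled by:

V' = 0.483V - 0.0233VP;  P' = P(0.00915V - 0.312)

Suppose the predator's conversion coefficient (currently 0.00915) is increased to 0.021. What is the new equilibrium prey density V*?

At the interior fixed point, setting dP/dt = 0 with P > 0 fixes V* = (predator death rate)/(VP coefficient) — independent of the other coefficients.
With the change, V* = 0.312/0.021 = 14.9; it falls from 34.1.

V* ≈ 14.9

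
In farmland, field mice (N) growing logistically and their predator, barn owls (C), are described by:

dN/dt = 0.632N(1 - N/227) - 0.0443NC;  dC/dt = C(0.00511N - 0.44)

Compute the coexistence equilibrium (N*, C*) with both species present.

N* ≈ 86.1, C* ≈ 8.85

From dC/dt = 0 with C > 0: 0.00511N* = 0.44, so N* = 86.1.
Substitute into dN/dt = 0: 0.632(1 - 86.1/227) = 0.0443C*.
The bracket is 0.621, giving C* = 0.392/0.0443 = 8.85.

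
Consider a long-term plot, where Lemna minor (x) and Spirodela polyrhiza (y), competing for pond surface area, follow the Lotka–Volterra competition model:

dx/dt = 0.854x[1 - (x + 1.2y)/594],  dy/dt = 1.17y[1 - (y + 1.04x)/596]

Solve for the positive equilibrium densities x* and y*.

x* ≈ 489, y* ≈ 87.7

Setting both brackets to zero gives the nullclines x + 1.2y = 594 and 1.04x + y = 596.
Substituting y = 596 - 1.04x into the first: x(1 - 1.2·1.04) = 594 - 1.2·596.
So x* = -121/-0.248 = 489, and then y* = 596 - 1.04·489 = 87.7.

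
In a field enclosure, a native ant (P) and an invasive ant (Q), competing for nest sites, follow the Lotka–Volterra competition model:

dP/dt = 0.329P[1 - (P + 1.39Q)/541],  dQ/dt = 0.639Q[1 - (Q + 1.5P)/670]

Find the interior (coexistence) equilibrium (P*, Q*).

Setting both brackets to zero gives the nullclines P + 1.39Q = 541 and 1.5P + Q = 670.
Substituting Q = 670 - 1.5P into the first: P(1 - 1.39·1.5) = 541 - 1.39·670.
So P* = -390/-1.08 = 360, and then Q* = 670 - 1.5·360 = 130.

P* ≈ 360, Q* ≈ 130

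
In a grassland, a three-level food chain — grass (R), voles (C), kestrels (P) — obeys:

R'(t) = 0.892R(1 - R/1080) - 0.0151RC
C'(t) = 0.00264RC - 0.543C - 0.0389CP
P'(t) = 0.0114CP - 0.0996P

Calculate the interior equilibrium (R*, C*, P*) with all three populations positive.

From dP/dt = 0: 0.0114C* = 0.0996, so C* = 8.74.
From dR/dt = 0: 0.892(1 - R*/1080) = 0.0151·8.74, giving R* = 1080·(1 - 0.148) = 920.
From dC/dt = 0: 0.00264·920 - 0.543 = 0.0389P*, so P* = 1.89/0.0389 = 48.5.

R* ≈ 920, C* ≈ 8.74, P* ≈ 48.5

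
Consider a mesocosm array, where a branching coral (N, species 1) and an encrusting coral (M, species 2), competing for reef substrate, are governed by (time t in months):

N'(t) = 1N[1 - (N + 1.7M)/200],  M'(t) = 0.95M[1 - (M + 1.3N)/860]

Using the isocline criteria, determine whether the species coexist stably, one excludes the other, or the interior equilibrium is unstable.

species 2 excludes species 1

Compare the nullcline intercepts: K1/α12 = 200/1.7 = 118 < K2 = 860; K2/α21 = 860/1.3 = 662 > K1 = 200.
Since the inequalities point opposite ways, species 2 can invade but species 1 cannot.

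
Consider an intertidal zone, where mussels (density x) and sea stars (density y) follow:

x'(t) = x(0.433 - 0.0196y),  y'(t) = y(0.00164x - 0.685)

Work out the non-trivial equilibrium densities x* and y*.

Set dy/dt = 0 with y > 0: 0.00164x - 0.685 = 0, so x* = 0.685/0.00164 = 418.
Set dx/dt = 0 with x > 0: 0.433 - 0.0196y = 0, so y* = 0.433/0.0196 = 22.1.

x* ≈ 418, y* ≈ 22.1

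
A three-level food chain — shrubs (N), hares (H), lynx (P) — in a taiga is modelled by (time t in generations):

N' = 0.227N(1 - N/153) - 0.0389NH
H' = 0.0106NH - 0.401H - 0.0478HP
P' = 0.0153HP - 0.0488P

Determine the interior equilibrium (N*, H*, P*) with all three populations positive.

From dP/dt = 0: 0.0153H* = 0.0488, so H* = 3.19.
From dN/dt = 0: 0.227(1 - N*/153) = 0.0389·3.19, giving N* = 153·(1 - 0.547) = 69.4.
From dH/dt = 0: 0.0106·69.4 - 0.401 = 0.0478P*, so P* = 0.334/0.0478 = 6.99.

N* ≈ 69.4, H* ≈ 3.19, P* ≈ 6.99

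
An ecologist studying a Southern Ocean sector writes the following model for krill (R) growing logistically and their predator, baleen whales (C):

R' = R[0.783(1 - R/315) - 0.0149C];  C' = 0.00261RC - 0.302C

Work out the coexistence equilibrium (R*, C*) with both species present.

R* ≈ 116, C* ≈ 33.2

From dC/dt = 0 with C > 0: 0.00261R* = 0.302, so R* = 116.
Substitute into dR/dt = 0: 0.783(1 - 116/315) = 0.0149C*.
The bracket is 0.633, giving C* = 0.495/0.0149 = 33.2.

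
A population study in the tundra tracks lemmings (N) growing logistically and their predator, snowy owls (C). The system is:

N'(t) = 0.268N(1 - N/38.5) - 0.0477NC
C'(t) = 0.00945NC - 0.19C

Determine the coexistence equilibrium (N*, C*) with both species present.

From dC/dt = 0 with C > 0: 0.00945N* = 0.19, so N* = 20.1.
Substitute into dN/dt = 0: 0.268(1 - 20.1/38.5) = 0.0477C*.
The bracket is 0.478, giving C* = 0.128/0.0477 = 2.68.

N* ≈ 20.1, C* ≈ 2.68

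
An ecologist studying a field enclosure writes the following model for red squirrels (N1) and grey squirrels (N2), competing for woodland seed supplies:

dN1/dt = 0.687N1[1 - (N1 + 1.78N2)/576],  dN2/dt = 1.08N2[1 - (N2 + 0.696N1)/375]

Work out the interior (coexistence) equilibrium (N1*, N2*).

N1* ≈ 383, N2* ≈ 108

Setting both brackets to zero gives the nullclines N1 + 1.78N2 = 576 and 0.696N1 + N2 = 375.
Substituting N2 = 375 - 0.696N1 into the first: N1(1 - 1.78·0.696) = 576 - 1.78·375.
So N1* = -91.5/-0.239 = 383, and then N2* = 375 - 0.696·383 = 108.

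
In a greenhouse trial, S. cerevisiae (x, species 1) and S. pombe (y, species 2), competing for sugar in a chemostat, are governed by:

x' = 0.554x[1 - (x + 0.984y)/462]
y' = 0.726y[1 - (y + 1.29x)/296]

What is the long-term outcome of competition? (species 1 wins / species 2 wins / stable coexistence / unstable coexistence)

species 1 excludes species 2

Compare the nullcline intercepts: K1/α12 = 462/0.984 = 470 > K2 = 296; K2/α21 = 296/1.29 = 229 < K1 = 462.
Since the inequalities point opposite ways, species 1 can invade but species 2 cannot.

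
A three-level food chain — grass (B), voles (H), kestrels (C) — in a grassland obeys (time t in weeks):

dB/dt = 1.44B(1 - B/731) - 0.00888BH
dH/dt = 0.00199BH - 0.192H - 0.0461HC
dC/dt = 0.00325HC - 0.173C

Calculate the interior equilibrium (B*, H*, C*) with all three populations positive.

B* ≈ 491, H* ≈ 53.2, C* ≈ 17

From dC/dt = 0: 0.00325H* = 0.173, so H* = 53.2.
From dB/dt = 0: 1.44(1 - B*/731) = 0.00888·53.2, giving B* = 731·(1 - 0.328) = 491.
From dH/dt = 0: 0.00199·491 - 0.192 = 0.0461C*, so C* = 0.785/0.0461 = 17.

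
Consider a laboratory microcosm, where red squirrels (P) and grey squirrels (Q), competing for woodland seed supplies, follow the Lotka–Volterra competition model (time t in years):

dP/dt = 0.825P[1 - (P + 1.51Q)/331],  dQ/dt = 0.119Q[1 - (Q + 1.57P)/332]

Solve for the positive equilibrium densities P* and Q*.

Setting both brackets to zero gives the nullclines P + 1.51Q = 331 and 1.57P + Q = 332.
Substituting Q = 332 - 1.57P into the first: P(1 - 1.51·1.57) = 331 - 1.51·332.
So P* = -170/-1.37 = 124, and then Q* = 332 - 1.57·124 = 137.

P* ≈ 124, Q* ≈ 137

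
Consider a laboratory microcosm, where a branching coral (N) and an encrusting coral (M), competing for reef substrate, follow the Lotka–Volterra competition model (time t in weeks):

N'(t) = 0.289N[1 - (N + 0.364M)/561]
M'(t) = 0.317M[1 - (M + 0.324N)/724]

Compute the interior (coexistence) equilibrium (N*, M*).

N* ≈ 337, M* ≈ 615

Setting both brackets to zero gives the nullclines N + 0.364M = 561 and 0.324N + M = 724.
Substituting M = 724 - 0.324N into the first: N(1 - 0.364·0.324) = 561 - 0.364·724.
So N* = 297/0.882 = 337, and then M* = 724 - 0.324·337 = 615.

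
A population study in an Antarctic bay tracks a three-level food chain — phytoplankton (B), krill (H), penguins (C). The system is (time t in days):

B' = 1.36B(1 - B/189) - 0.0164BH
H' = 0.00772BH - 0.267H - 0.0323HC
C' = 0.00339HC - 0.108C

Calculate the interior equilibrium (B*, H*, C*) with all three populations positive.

B* ≈ 116, H* ≈ 31.9, C* ≈ 19.6

From dC/dt = 0: 0.00339H* = 0.108, so H* = 31.9.
From dB/dt = 0: 1.36(1 - B*/189) = 0.0164·31.9, giving B* = 189·(1 - 0.384) = 116.
From dH/dt = 0: 0.00772·116 - 0.267 = 0.0323C*, so C* = 0.632/0.0323 = 19.6.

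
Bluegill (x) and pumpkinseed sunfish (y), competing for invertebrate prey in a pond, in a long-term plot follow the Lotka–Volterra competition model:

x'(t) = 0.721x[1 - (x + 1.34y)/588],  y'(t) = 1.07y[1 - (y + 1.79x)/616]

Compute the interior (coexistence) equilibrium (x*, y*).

x* ≈ 170, y* ≈ 312

Setting both brackets to zero gives the nullclines x + 1.34y = 588 and 1.79x + y = 616.
Substituting y = 616 - 1.79x into the first: x(1 - 1.34·1.79) = 588 - 1.34·616.
So x* = -237/-1.4 = 170, and then y* = 616 - 1.79·170 = 312.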